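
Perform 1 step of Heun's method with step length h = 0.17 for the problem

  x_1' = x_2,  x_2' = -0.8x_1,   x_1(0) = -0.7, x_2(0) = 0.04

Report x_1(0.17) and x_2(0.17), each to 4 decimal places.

-0.6851, 0.1347

Heun on (x_1,x_2): k1 = f(s_n, state_n); k2 = f(s_n + h, state_n + h·k1); state_{n+1} = state_n + (h/2)·(k1 + k2).
0.000000: (-0.700000, 0.040000)
  k1 = (0.040000, 0.560000)
  predictor → (-0.693200, 0.135200)
  k2 = (0.135200, 0.554560)
  → (-0.685108, 0.134738)
(x_1(0.17), x_2(0.17)) ≈ (-0.6851, 0.1347)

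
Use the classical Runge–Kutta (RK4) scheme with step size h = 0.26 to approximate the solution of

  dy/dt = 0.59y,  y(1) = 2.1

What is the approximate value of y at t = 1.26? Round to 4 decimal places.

2.4482

RK4: k1 = f(t_n, y_n); k2 = f(t_n + h/2, y_n + (h/2)·k1); k3 = f(t_n + h/2, y_n + (h/2)·k2); k4 = f(t_n + h, y_n + h·k3); y_{n+1} = y_n + (h/6)·(k1 + 2k2 + 2k3 + k4).
t=1.000000, y=2.100000:
  k1 = f(1.000000, 2.100000) = 1.239000
  k2 = f(1.130000, 2.261070) = 1.334031
  k3 = f(1.130000, 2.273424) = 1.341320
  k4 = f(1.260000, 2.448743) = 1.444759
  y ← 2.100000 + (0.26/6)·(k1 + 2k2 + 2k3 + k4) = 2.448160
y(1.26) ≈ 2.4482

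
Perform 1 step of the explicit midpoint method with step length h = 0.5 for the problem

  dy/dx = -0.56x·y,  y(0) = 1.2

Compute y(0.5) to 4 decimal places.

1.1160

Midpoint: k1 = f(x_n, y_n); k2 = f(x_n + h/2, y_n + (h/2)·k1); y_{n+1} = y_n + h·k2.
x=0.000000, y=1.200000:
  k1 = f(0.000000, 1.200000) = 0.000000
  k2 = f(0.250000, 1.200000) = -0.168000
  y ← 1.200000 + 0.5·(-0.168000) = 1.116000
y(0.5) ≈ 1.1160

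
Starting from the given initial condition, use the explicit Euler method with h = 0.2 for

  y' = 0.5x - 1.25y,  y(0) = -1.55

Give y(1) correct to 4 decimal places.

-0.2119

Euler: y_{n+1} = y_n + h·f(x_n, y_n).
x=0.000000, y=-1.550000: f=1.937500 → y ← -1.550000 + 0.2·1.937500 = -1.162500
x=0.200000, y=-1.162500: f=1.553125 → y ← -1.162500 + 0.2·1.553125 = -0.851875
x=0.400000, y=-0.851875: f=1.264844 → y ← -0.851875 + 0.2·1.264844 = -0.598906
x=0.600000, y=-0.598906: f=1.048633 → y ← -0.598906 + 0.2·1.048633 = -0.389180
x=0.800000, y=-0.389180: f=0.886475 → y ← -0.389180 + 0.2·0.886475 = -0.211885
y(1) ≈ -0.2119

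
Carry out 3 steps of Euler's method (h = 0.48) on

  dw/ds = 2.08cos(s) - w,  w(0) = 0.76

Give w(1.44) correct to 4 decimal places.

1.4099

Euler: w_{n+1} = w_n + h·f(s_n, w_n).
s=0.000000, w=0.760000: f=1.320000 → w ← 0.760000 + 0.48·1.320000 = 1.393600
s=0.480000, w=1.393600: f=0.451349 → w ← 1.393600 + 0.48·0.451349 = 1.610248
s=0.960000, w=1.610248: f=-0.417326 → w ← 1.610248 + 0.48·(-0.417326) = 1.409931
w(1.44) ≈ 1.4099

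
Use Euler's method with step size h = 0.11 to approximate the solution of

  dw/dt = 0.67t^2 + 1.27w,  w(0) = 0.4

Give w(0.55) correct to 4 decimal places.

0.7985

Euler: w_{n+1} = w_n + h·f(t_n, w_n).
t=0.000000, w=0.400000: f=0.508000 → w ← 0.400000 + 0.11·0.508000 = 0.455880
t=0.110000, w=0.455880: f=0.587075 → w ← 0.455880 + 0.11·0.587075 = 0.520458
t=0.220000, w=0.520458: f=0.693410 → w ← 0.520458 + 0.11·0.693410 = 0.596733
t=0.330000, w=0.596733: f=0.830814 → w ← 0.596733 + 0.11·0.830814 = 0.688123
t=0.440000, w=0.688123: f=1.003628 → w ← 0.688123 + 0.11·1.003628 = 0.798522
w(0.55) ≈ 0.7985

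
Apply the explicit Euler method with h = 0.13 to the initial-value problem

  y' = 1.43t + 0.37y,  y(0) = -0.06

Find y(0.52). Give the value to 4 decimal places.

0.0773

Euler: y_{n+1} = y_n + h·f(t_n, y_n).
t=0.000000, y=-0.060000: f=-0.022200 → y ← -0.060000 + 0.13·(-0.022200) = -0.062886
t=0.130000, y=-0.062886: f=0.162632 → y ← -0.062886 + 0.13·0.162632 = -0.041744
t=0.260000, y=-0.041744: f=0.356355 → y ← -0.041744 + 0.13·0.356355 = 0.004582
t=0.390000, y=0.004582: f=0.559395 → y ← 0.004582 + 0.13·0.559395 = 0.077304
y(0.52) ≈ 0.0773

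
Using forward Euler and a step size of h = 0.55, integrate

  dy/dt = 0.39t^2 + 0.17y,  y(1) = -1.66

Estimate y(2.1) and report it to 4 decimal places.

-1.2350

Euler: y_{n+1} = y_n + h·f(t_n, y_n).
t=1.000000, y=-1.660000: f=0.107800 → y ← -1.660000 + 0.55·0.107800 = -1.600710
t=1.550000, y=-1.600710: f=0.664854 → y ← -1.600710 + 0.55·0.664854 = -1.235040
y(2.1) ≈ -1.2350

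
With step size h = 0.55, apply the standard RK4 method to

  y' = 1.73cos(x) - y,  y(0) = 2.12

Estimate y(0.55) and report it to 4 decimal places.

1.9136

RK4: k1 = f(x_n, y_n); k2 = f(x_n + h/2, y_n + (h/2)·k1); k3 = f(x_n + h/2, y_n + (h/2)·k2); k4 = f(x_n + h, y_n + h·k3); y_{n+1} = y_n + (h/6)·(k1 + 2k2 + 2k3 + k4).
x=0.000000, y=2.120000:
  k1 = f(0.000000, 2.120000) = -0.390000
  k2 = f(0.275000, 2.012750) = -0.347754
  k3 = f(0.275000, 2.024368) = -0.359372
  k4 = f(0.550000, 1.922345) = -0.447478
  y ← 2.120000 + (0.55/6)·(k1 + 2k2 + 2k3 + k4) = 1.913591
y(0.55) ≈ 1.9136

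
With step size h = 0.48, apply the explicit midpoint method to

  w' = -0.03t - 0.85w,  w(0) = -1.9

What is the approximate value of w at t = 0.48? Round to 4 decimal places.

Midpoint: k1 = f(t_n, w_n); k2 = f(t_n + h/2, w_n + (h/2)·k1); w_{n+1} = w_n + h·k2.
t=0.000000, w=-1.900000:
  k1 = f(0.000000, -1.900000) = 1.615000
  k2 = f(0.240000, -1.512400) = 1.278340
  w ← -1.900000 + 0.48·1.278340 = -1.286397
w(0.48) ≈ -1.2864

-1.2864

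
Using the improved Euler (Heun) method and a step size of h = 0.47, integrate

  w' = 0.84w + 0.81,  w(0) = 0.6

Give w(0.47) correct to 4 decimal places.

Heun: k1 = f(s_n, w_n); k2 = f(s_n + h, w_n + h·k1); w_{n+1} = w_n + (h/2)·(k1 + k2).
s=0.000000, w=0.600000:
  k1 = f(0.000000, 0.600000) = 1.314000
  k2 = f(0.470000, 1.217580) = 1.832767
  w ← 0.600000 + (0.47/2)·(1.314000 + 1.832767) = 1.339490
w(0.47) ≈ 1.3395

1.3395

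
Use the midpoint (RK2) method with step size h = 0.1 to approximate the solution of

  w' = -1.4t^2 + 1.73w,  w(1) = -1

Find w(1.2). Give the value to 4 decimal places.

Midpoint: k1 = f(t_n, w_n); k2 = f(t_n + h/2, w_n + (h/2)·k1); w_{n+1} = w_n + h·k2.
t=1.000000, w=-1.000000:
  k1 = f(1.000000, -1.000000) = -3.130000
  k2 = f(1.050000, -1.156500) = -3.544245
  w ← -1.000000 + 0.1·(-3.544245) = -1.354424
t=1.100000, w=-1.354424:
  k1 = f(1.100000, -1.354424) = -4.037154
  k2 = f(1.150000, -1.556282) = -4.543868
  w ← -1.354424 + 0.1·(-4.543868) = -1.808811
w(1.2) ≈ -1.8088

-1.8088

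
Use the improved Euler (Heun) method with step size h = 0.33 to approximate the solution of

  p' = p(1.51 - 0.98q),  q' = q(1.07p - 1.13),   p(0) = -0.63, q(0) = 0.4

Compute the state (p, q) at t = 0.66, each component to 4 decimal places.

-1.4568, 0.1182

Heun on (p,q): k1 = f(t_n, state_n); k2 = f(t_n + h, state_n + h·k1); state_{n+1} = state_n + (h/2)·(k1 + k2).
0.000000: (-0.630000, 0.400000)
  k1 = (-0.704340, -0.721640)
  predictor → (-0.862432, 0.161859)
  k2 = (-1.165472, -0.332264)
  → (-0.938519, 0.226106)
0.330000: (-0.938519, 0.226106)
  k1 = (-1.209203, -0.482559)
  predictor → (-1.337556, 0.066862)
  k2 = (-1.932067, -0.171245)
  → (-1.456829, 0.118228)
(p(0.66), q(0.66)) ≈ (-1.4568, 0.1182)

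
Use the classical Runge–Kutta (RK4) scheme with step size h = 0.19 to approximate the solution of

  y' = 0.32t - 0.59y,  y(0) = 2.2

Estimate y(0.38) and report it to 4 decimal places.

1.7796

RK4: k1 = f(t_n, y_n); k2 = f(t_n + h/2, y_n + (h/2)·k1); k3 = f(t_n + h/2, y_n + (h/2)·k2); k4 = f(t_n + h, y_n + h·k3); y_{n+1} = y_n + (h/6)·(k1 + 2k2 + 2k3 + k4).
t=0.000000, y=2.200000:
  k1 = f(0.000000, 2.200000) = -1.298000
  k2 = f(0.095000, 2.076690) = -1.194847
  k3 = f(0.095000, 2.086490) = -1.200629
  k4 = f(0.190000, 1.971881) = -1.102610
  y ← 2.200000 + (0.19/6)·(k1 + 2k2 + 2k3 + k4) = 1.972267
t=0.190000, y=1.972267:
  k1 = f(0.190000, 1.972267) = -1.102838
  k2 = f(0.285000, 1.867498) = -1.010624
  k3 = f(0.285000, 1.876258) = -1.015792
  k4 = f(0.380000, 1.779267) = -0.928167
  y ← 1.972267 + (0.19/6)·(k1 + 2k2 + 2k3 + k4) = 1.779612
y(0.38) ≈ 1.7796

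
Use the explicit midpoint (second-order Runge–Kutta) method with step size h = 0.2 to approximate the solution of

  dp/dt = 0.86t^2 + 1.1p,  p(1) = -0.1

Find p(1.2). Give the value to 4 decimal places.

0.1026

Midpoint: k1 = f(t_n, p_n); k2 = f(t_n + h/2, p_n + (h/2)·k1); p_{n+1} = p_n + h·k2.
t=1.000000, p=-0.100000:
  k1 = f(1.000000, -0.100000) = 0.750000
  k2 = f(1.100000, -0.025000) = 1.013100
  p ← -0.100000 + 0.2·1.013100 = 0.102620
p(1.2) ≈ 0.1026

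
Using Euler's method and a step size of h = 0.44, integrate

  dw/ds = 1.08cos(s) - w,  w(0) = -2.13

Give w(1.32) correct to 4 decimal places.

Euler: w_{n+1} = w_n + h·f(s_n, w_n).
s=0.000000, w=-2.130000: f=3.210000 → w ← -2.130000 + 0.44·3.210000 = -0.717600
s=0.440000, w=-0.717600: f=1.694732 → w ← -0.717600 + 0.44·1.694732 = 0.028082
s=0.880000, w=0.028082: f=0.660041 → w ← 0.028082 + 0.44·0.660041 = 0.318500
w(1.32) ≈ 0.3185

0.3185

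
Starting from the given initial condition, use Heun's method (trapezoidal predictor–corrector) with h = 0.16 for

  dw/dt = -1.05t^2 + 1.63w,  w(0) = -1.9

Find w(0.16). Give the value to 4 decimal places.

-2.4623

Heun: k1 = f(t_n, w_n); k2 = f(t_n + h, w_n + h·k1); w_{n+1} = w_n + (h/2)·(k1 + k2).
t=0.000000, w=-1.900000:
  k1 = f(0.000000, -1.900000) = -3.097000
  k2 = f(0.160000, -2.395520) = -3.931578
  w ← -1.900000 + (0.16/2)·(-3.097000 + (-3.931578)) = -2.462286
w(0.16) ≈ -2.4623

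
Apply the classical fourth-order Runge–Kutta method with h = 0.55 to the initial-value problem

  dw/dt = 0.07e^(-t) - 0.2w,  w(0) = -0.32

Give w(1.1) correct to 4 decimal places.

RK4: k1 = f(t_n, w_n); k2 = f(t_n + h/2, w_n + (h/2)·k1); k3 = f(t_n + h/2, w_n + (h/2)·k2); k4 = f(t_n + h, w_n + h·k3); w_{n+1} = w_n + (h/6)·(k1 + 2k2 + 2k3 + k4).
t=0.000000, w=-0.320000:
  k1 = f(0.000000, -0.320000) = 0.134000
  k2 = f(0.275000, -0.283150) = 0.109800
  k3 = f(0.275000, -0.289805) = 0.111131
  k4 = f(0.550000, -0.258878) = 0.092162
  w ← -0.320000 + (0.55/6)·(k1 + 2k2 + 2k3 + k4) = -0.258764
t=0.550000, w=-0.258764:
  k1 = f(0.550000, -0.258764) = 0.092139
  k2 = f(0.825000, -0.233426) = 0.077362
  k3 = f(0.825000, -0.237490) = 0.078174
  k4 = f(1.100000, -0.215768) = 0.066455
  w ← -0.258764 + (0.55/6)·(k1 + 2k2 + 2k3 + k4) = -0.215712
w(1.1) ≈ -0.2157

-0.2157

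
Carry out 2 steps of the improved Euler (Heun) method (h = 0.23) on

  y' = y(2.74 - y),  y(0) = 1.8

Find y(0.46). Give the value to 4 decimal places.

2.3685

Heun: k1 = f(s_n, y_n); k2 = f(s_n + h, y_n + h·k1); y_{n+1} = y_n + (h/2)·(k1 + k2).
s=0.000000, y=1.800000:
  k1 = f(0.000000, 1.800000) = 1.692000
  k2 = f(0.230000, 2.189160) = 1.205877
  y ← 1.800000 + (0.23/2)·(1.692000 + 1.205877) = 2.133256
s=0.230000, y=2.133256:
  k1 = f(0.230000, 2.133256) = 1.294341
  k2 = f(0.460000, 2.430954) = 0.751276
  y ← 2.133256 + (0.23/2)·(1.294341 + 0.751276) = 2.368502
y(0.46) ≈ 2.3685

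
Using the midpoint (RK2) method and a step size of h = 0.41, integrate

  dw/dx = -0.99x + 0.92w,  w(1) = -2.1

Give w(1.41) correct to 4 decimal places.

-3.6072

Midpoint: k1 = f(x_n, w_n); k2 = f(x_n + h/2, w_n + (h/2)·k1); w_{n+1} = w_n + h·k2.
x=1.000000, w=-2.100000:
  k1 = f(1.000000, -2.100000) = -2.922000
  k2 = f(1.205000, -2.699010) = -3.676039
  w ← -2.100000 + 0.41·(-3.676039) = -3.607176
w(1.41) ≈ -3.6072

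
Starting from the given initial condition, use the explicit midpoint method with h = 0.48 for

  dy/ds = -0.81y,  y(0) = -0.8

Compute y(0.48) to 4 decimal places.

Midpoint: k1 = f(s_n, y_n); k2 = f(s_n + h/2, y_n + (h/2)·k1); y_{n+1} = y_n + h·k2.
s=0.000000, y=-0.800000:
  k1 = f(0.000000, -0.800000) = 0.648000
  k2 = f(0.240000, -0.644480) = 0.522029
  y ← -0.800000 + 0.48·0.522029 = -0.549426
y(0.48) ≈ -0.5494

-0.5494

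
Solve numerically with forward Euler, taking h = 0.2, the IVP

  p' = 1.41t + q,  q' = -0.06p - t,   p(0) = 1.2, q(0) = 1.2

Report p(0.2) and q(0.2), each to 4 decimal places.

Euler on (p,q): p_{n+1} = p_n + h·p', q_{n+1} = q_n + h·q'.
0.000000: (1.200000, 1.200000); f=(1.200000, -0.072000) → (1.440000, 1.185600)
(p(0.2), q(0.2)) ≈ (1.4400, 1.1856)

1.4400, 1.1856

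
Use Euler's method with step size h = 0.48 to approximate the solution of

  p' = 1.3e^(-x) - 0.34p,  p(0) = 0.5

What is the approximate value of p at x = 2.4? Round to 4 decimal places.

1.1199

Euler: p_{n+1} = p_n + h·f(x_n, p_n).
x=0.000000, p=0.500000: f=1.130000 → p ← 0.500000 + 0.48·1.130000 = 1.042400
x=0.480000, p=1.042400: f=0.450002 → p ← 1.042400 + 0.48·0.450002 = 1.258401
x=0.960000, p=1.258401: f=0.069904 → p ← 1.258401 + 0.48·0.069904 = 1.291955
x=1.440000, p=1.291955: f=-0.131259 → p ← 1.291955 + 0.48·(-0.131259) = 1.228951
x=1.920000, p=1.228951: f=-0.227254 → p ← 1.228951 + 0.48·(-0.227254) = 1.119869
p(2.4) ≈ 1.1199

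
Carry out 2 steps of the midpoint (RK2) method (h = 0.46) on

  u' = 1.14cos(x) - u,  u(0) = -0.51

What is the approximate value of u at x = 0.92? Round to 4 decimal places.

Midpoint: k1 = f(x_n, u_n); k2 = f(x_n + h/2, u_n + (h/2)·k1); u_{n+1} = u_n + h·k2.
x=0.000000, u=-0.510000:
  k1 = f(0.000000, -0.510000) = 1.650000
  k2 = f(0.230000, -0.130500) = 1.240480
  u ← -0.510000 + 0.46·1.240480 = 0.060621
x=0.460000, u=0.060621:
  k1 = f(0.460000, 0.060621) = 0.960879
  k2 = f(0.690000, 0.281623) = 0.597598
  u ← 0.060621 + 0.46·0.597598 = 0.335516
u(0.92) ≈ 0.3355

0.3355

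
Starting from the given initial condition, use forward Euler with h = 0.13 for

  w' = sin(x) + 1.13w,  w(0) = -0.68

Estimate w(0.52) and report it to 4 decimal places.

Euler: w_{n+1} = w_n + h·f(x_n, w_n).
x=0.000000, w=-0.680000: f=-0.768400 → w ← -0.680000 + 0.13·(-0.768400) = -0.779892
x=0.130000, w=-0.779892: f=-0.751644 → w ← -0.779892 + 0.13·(-0.751644) = -0.877606
x=0.260000, w=-0.877606: f=-0.734614 → w ← -0.877606 + 0.13·(-0.734614) = -0.973106
x=0.390000, w=-0.973106: f=-0.719421 → w ← -0.973106 + 0.13·(-0.719421) = -1.066630
w(0.52) ≈ -1.0666

-1.0666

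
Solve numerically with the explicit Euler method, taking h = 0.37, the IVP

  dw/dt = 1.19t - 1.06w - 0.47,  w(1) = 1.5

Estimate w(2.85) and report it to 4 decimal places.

1.8530

Euler: w_{n+1} = w_n + h·f(t_n, w_n).
t=1.000000, w=1.500000: f=-0.870000 → w ← 1.500000 + 0.37·(-0.870000) = 1.178100
t=1.370000, w=1.178100: f=-0.088486 → w ← 1.178100 + 0.37·(-0.088486) = 1.145360
t=1.740000, w=1.145360: f=0.386518 → w ← 1.145360 + 0.37·0.386518 = 1.288372
t=2.110000, w=1.288372: f=0.675226 → w ← 1.288372 + 0.37·0.675226 = 1.538205
t=2.480000, w=1.538205: f=0.850702 → w ← 1.538205 + 0.37·0.850702 = 1.852965
w(2.85) ≈ 1.8530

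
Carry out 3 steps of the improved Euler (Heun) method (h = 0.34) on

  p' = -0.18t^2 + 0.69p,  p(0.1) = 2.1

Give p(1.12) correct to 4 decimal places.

Heun: k1 = f(t_n, p_n); k2 = f(t_n + h, p_n + h·k1); p_{n+1} = p_n + (h/2)·(k1 + k2).
t=0.100000, p=2.100000:
  k1 = f(0.100000, 2.100000) = 1.447200
  k2 = f(0.440000, 2.592048) = 1.753665
  p ← 2.100000 + (0.34/2)·(1.447200 + 1.753665) = 2.644147
t=0.440000, p=2.644147:
  k1 = f(0.440000, 2.644147) = 1.789613
  k2 = f(0.780000, 3.252616) = 2.134793
  p ← 2.644147 + (0.34/2)·(1.789613 + 2.134793) = 3.311296
t=0.780000, p=3.311296:
  k1 = f(0.780000, 3.311296) = 2.175282
  k2 = f(1.120000, 4.050892) = 2.569324
  p ← 3.311296 + (0.34/2)·(2.175282 + 2.569324) = 4.117879
p(1.12) ≈ 4.1179

4.1179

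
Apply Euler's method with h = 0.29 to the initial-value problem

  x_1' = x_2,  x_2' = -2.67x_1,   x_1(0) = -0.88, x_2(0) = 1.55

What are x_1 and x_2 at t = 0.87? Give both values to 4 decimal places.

0.9604, 2.3970

Euler on (x_1,x_2): x_1_{n+1} = x_1_n + h·x_1', x_2_{n+1} = x_2_n + h·x_2'.
0.000000: (-0.880000, 1.550000); f=(1.550000, 2.349600) → (-0.430500, 2.231384)
0.290000: (-0.430500, 2.231384); f=(2.231384, 1.149435) → (0.216601, 2.564720)
0.580000: (0.216601, 2.564720); f=(2.564720, -0.578326) → (0.960370, 2.397006)
(x_1(0.87), x_2(0.87)) ≈ (0.9604, 2.3970)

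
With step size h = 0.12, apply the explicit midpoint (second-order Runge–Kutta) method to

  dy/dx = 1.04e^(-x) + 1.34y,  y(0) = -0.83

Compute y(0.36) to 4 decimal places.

-0.9332

Midpoint: k1 = f(x_n, y_n); k2 = f(x_n + h/2, y_n + (h/2)·k1); y_{n+1} = y_n + h·k2.
x=0.000000, y=-0.830000:
  k1 = f(0.000000, -0.830000) = -0.072200
  k2 = f(0.060000, -0.834332) = -0.138570
  y ← -0.830000 + 0.12·(-0.138570) = -0.846628
x=0.120000, y=-0.846628:
  k1 = f(0.120000, -0.846628) = -0.212085
  k2 = f(0.180000, -0.859353) = -0.282853
  y ← -0.846628 + 0.12·(-0.282853) = -0.880571
x=0.240000, y=-0.880571:
  k1 = f(0.240000, -0.880571) = -0.361872
  k2 = f(0.300000, -0.902283) = -0.438608
  y ← -0.880571 + 0.12·(-0.438608) = -0.933204
y(0.36) ≈ -0.9332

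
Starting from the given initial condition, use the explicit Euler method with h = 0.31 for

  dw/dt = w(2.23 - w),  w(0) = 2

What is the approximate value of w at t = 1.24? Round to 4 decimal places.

Euler: w_{n+1} = w_n + h·f(t_n, w_n).
t=0.000000, w=2.000000: f=0.460000 → w ← 2.000000 + 0.31·0.460000 = 2.142600
t=0.310000, w=2.142600: f=0.187263 → w ← 2.142600 + 0.31·0.187263 = 2.200652
t=0.620000, w=2.200652: f=0.064586 → w ← 2.200652 + 0.31·0.064586 = 2.220673
t=0.930000, w=2.220673: f=0.020712 → w ← 2.220673 + 0.31·0.020712 = 2.227094
w(1.24) ≈ 2.2271

2.2271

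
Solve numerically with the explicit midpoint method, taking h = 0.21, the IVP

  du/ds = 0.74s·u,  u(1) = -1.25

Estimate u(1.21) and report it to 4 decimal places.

Midpoint: k1 = f(s_n, u_n); k2 = f(s_n + h/2, u_n + (h/2)·k1); u_{n+1} = u_n + h·k2.
s=1.000000, u=-1.250000:
  k1 = f(1.000000, -1.250000) = -0.925000
  k2 = f(1.105000, -1.347125) = -1.101544
  u ← -1.250000 + 0.21·(-1.101544) = -1.481324
u(1.21) ≈ -1.4813

-1.4813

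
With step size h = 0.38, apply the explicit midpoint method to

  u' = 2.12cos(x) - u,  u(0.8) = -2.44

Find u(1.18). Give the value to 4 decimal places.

Midpoint: k1 = f(x_n, u_n); k2 = f(x_n + h/2, u_n + (h/2)·k1); u_{n+1} = u_n + h·k2.
x=0.800000, u=-2.440000:
  k1 = f(0.800000, -2.440000) = 3.917018
  k2 = f(0.990000, -1.695767) = 2.858989
  u ← -2.440000 + 0.38·2.858989 = -1.353584
u(1.18) ≈ -1.3536

-1.3536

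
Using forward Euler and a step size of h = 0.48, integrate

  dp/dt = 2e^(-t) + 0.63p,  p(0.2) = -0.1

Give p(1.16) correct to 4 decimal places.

1.3404

Euler: p_{n+1} = p_n + h·f(t_n, p_n).
t=0.200000, p=-0.100000: f=1.574462 → p ← -0.100000 + 0.48·1.574462 = 0.655742
t=0.680000, p=0.655742: f=1.426351 → p ← 0.655742 + 0.48·1.426351 = 1.340390
p(1.16) ≈ 1.3404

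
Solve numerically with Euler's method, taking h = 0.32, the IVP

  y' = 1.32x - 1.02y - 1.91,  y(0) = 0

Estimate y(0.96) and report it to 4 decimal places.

-0.9388

Euler: y_{n+1} = y_n + h·f(x_n, y_n).
x=0.000000, y=0.000000: f=-1.910000 → y ← 0.000000 + 0.32·(-1.910000) = -0.611200
x=0.320000, y=-0.611200: f=-0.864176 → y ← -0.611200 + 0.32·(-0.864176) = -0.887736
x=0.640000, y=-0.887736: f=-0.159709 → y ← -0.887736 + 0.32·(-0.159709) = -0.938843
y(0.96) ≈ -0.9388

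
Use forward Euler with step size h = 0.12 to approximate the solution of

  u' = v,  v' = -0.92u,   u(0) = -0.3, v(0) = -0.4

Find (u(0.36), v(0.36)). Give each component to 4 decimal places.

-0.4314, -0.2852

Euler on (u,v): u_{n+1} = u_n + h·u', v_{n+1} = v_n + h·v'.
0.000000: (-0.300000, -0.400000); f=(-0.400000, 0.276000) → (-0.348000, -0.366880)
0.120000: (-0.348000, -0.366880); f=(-0.366880, 0.320160) → (-0.392026, -0.328461)
0.240000: (-0.392026, -0.328461); f=(-0.328461, 0.360664) → (-0.431441, -0.285181)
(u(0.36), v(0.36)) ≈ (-0.4314, -0.2852)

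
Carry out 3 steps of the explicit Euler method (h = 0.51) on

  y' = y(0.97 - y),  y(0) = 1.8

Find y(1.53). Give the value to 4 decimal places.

Euler: y_{n+1} = y_n + h·f(x_n, y_n).
x=0.000000, y=1.800000: f=-1.494000 → y ← 1.800000 + 0.51·(-1.494000) = 1.038060
x=0.510000, y=1.038060: f=-0.070650 → y ← 1.038060 + 0.51·(-0.070650) = 1.002028
x=1.020000, y=1.002028: f=-0.032093 → y ← 1.002028 + 0.51·(-0.032093) = 0.985661
y(1.53) ≈ 0.9857

0.9857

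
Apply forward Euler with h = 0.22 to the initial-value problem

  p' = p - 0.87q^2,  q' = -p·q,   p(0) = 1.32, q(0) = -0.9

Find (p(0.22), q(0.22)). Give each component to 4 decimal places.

1.4554, -0.6386

Euler on (p,q): p_{n+1} = p_n + h·p', q_{n+1} = q_n + h·q'.
0.000000: (1.320000, -0.900000); f=(0.615300, 1.188000) → (1.455366, -0.638640)
(p(0.22), q(0.22)) ≈ (1.4554, -0.6386)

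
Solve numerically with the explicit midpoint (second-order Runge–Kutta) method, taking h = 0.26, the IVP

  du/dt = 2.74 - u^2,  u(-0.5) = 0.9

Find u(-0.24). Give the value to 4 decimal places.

Midpoint: k1 = f(t_n, u_n); k2 = f(t_n + h/2, u_n + (h/2)·k1); u_{n+1} = u_n + h·k2.
t=-0.500000, u=0.900000:
  k1 = f(-0.500000, 0.900000) = 1.930000
  k2 = f(-0.370000, 1.150900) = 1.415429
  u ← 0.900000 + 0.26·1.415429 = 1.268012
u(-0.24) ≈ 1.2680

1.2680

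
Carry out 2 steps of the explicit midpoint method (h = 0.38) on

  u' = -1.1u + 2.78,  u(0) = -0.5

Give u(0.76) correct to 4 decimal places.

1.1709

Midpoint: k1 = f(t_n, u_n); k2 = f(t_n + h/2, u_n + (h/2)·k1); u_{n+1} = u_n + h·k2.
t=0.000000, u=-0.500000:
  k1 = f(0.000000, -0.500000) = 3.330000
  k2 = f(0.190000, 0.132700) = 2.634030
  u ← -0.500000 + 0.38·2.634030 = 0.500931
t=0.380000, u=0.500931:
  k1 = f(0.380000, 0.500931) = 2.228975
  k2 = f(0.570000, 0.924437) = 1.763120
  u ← 0.500931 + 0.38·1.763120 = 1.170917
u(0.76) ≈ 1.1709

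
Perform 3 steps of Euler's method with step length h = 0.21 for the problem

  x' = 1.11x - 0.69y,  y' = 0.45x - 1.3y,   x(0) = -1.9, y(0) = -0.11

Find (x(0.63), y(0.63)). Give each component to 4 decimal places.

Euler on (x,y): x_{n+1} = x_n + h·x', y_{n+1} = y_n + h·y'.
0.000000: (-1.900000, -0.110000); f=(-2.033100, -0.712000) → (-2.326951, -0.259520)
0.210000: (-2.326951, -0.259520); f=(-2.403847, -0.709752) → (-2.831759, -0.408568)
0.420000: (-2.831759, -0.408568); f=(-2.861340, -0.743153) → (-3.432640, -0.564630)
(x(0.63), y(0.63)) ≈ (-3.4326, -0.5646)

-3.4326, -0.5646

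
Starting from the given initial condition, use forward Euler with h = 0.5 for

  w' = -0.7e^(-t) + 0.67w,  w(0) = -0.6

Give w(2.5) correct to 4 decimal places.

-4.5421

Euler: w_{n+1} = w_n + h·f(t_n, w_n).
t=0.000000, w=-0.600000: f=-1.102000 → w ← -0.600000 + 0.5·(-1.102000) = -1.151000
t=0.500000, w=-1.151000: f=-1.195741 → w ← -1.151000 + 0.5·(-1.195741) = -1.748871
t=1.000000, w=-1.748871: f=-1.429259 → w ← -1.748871 + 0.5·(-1.429259) = -2.463500
t=1.500000, w=-2.463500: f=-1.806736 → w ← -2.463500 + 0.5·(-1.806736) = -3.366868
t=2.000000, w=-3.366868: f=-2.350537 → w ← -3.366868 + 0.5·(-2.350537) = -4.542137
w(2.5) ≈ -4.5421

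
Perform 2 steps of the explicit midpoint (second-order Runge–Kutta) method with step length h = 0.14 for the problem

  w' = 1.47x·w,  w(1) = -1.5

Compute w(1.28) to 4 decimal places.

Midpoint: k1 = f(x_n, w_n); k2 = f(x_n + h/2, w_n + (h/2)·k1); w_{n+1} = w_n + h·k2.
x=1.000000, w=-1.500000:
  k1 = f(1.000000, -1.500000) = -2.205000
  k2 = f(1.070000, -1.654350) = -2.602127
  w ← -1.500000 + 0.14·(-2.602127) = -1.864298
x=1.140000, w=-1.864298:
  k1 = f(1.140000, -1.864298) = -3.124190
  k2 = f(1.210000, -2.082991) = -3.705016
  w ← -1.864298 + 0.14·(-3.705016) = -2.383000
w(1.28) ≈ -2.3830

-2.3830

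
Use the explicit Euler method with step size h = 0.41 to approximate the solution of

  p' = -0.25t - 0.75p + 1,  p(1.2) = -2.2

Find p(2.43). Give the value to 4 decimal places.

Euler: p_{n+1} = p_n + h·f(t_n, p_n).
t=1.200000, p=-2.200000: f=2.350000 → p ← -2.200000 + 0.41·2.350000 = -1.236500
t=1.610000, p=-1.236500: f=1.524875 → p ← -1.236500 + 0.41·1.524875 = -0.611301
t=2.020000, p=-0.611301: f=0.953476 → p ← -0.611301 + 0.41·0.953476 = -0.220376
p(2.43) ≈ -0.2204

-0.2204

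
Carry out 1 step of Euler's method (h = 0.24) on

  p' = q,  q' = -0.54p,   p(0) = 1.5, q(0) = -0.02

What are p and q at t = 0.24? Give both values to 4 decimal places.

Euler on (p,q): p_{n+1} = p_n + h·p', q_{n+1} = q_n + h·q'.
0.000000: (1.500000, -0.020000); f=(-0.020000, -0.810000) → (1.495200, -0.214400)
(p(0.24), q(0.24)) ≈ (1.4952, -0.2144)

1.4952, -0.2144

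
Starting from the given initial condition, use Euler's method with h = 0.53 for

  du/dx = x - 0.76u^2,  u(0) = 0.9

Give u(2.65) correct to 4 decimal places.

Euler: u_{n+1} = u_n + h·f(x_n, u_n).
x=0.000000, u=0.900000: f=-0.615600 → u ← 0.900000 + 0.53·(-0.615600) = 0.573732
x=0.530000, u=0.573732: f=0.279832 → u ← 0.573732 + 0.53·0.279832 = 0.722043
x=1.060000, u=0.722043: f=0.663777 → u ← 0.722043 + 0.53·0.663777 = 1.073845
x=1.590000, u=1.073845: f=0.713612 → u ← 1.073845 + 0.53·0.713612 = 1.452059
x=2.120000, u=1.452059: f=0.517559 → u ← 1.452059 + 0.53·0.517559 = 1.726365
u(2.65) ≈ 1.7264

1.7264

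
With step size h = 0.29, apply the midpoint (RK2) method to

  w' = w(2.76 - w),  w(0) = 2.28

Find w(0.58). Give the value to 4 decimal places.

Midpoint: k1 = f(s_n, w_n); k2 = f(s_n + h/2, w_n + (h/2)·k1); w_{n+1} = w_n + h·k2.
s=0.000000, w=2.280000:
  k1 = f(0.000000, 2.280000) = 1.094400
  k2 = f(0.145000, 2.438688) = 0.783580
  w ← 2.280000 + 0.29·0.783580 = 2.507238
s=0.290000, w=2.507238:
  k1 = f(0.290000, 2.507238) = 0.633734
  k2 = f(0.435000, 2.599130) = 0.418123
  w ← 2.507238 + 0.29·0.418123 = 2.628494
w(0.58) ≈ 2.6285

2.6285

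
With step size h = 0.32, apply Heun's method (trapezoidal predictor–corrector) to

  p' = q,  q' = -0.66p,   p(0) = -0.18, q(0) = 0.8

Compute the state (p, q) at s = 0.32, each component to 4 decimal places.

0.0821, 0.8110

Heun on (p,q): k1 = f(s_n, state_n); k2 = f(s_n + h, state_n + h·k1); state_{n+1} = state_n + (h/2)·(k1 + k2).
0.000000: (-0.180000, 0.800000)
  k1 = (0.800000, 0.118800)
  predictor → (0.076000, 0.838016)
  k2 = (0.838016, -0.050160)
  → (0.082083, 0.810982)
(p(0.32), q(0.32)) ≈ (0.0821, 0.8110)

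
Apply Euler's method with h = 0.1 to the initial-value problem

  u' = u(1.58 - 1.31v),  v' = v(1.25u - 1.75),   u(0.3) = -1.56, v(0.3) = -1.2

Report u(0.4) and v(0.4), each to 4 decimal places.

Euler on (u,v): u_{n+1} = u_n + h·u', v_{n+1} = v_n + h·v'.
0.300000: (-1.560000, -1.200000); f=(-4.917120, 4.440000) → (-2.051712, -0.756000)
(u(0.4), v(0.4)) ≈ (-2.0517, -0.7560)

-2.0517, -0.7560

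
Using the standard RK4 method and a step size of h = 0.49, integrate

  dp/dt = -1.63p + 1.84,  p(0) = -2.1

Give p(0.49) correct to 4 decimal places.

-0.3316

RK4: k1 = f(t_n, p_n); k2 = f(t_n + h/2, p_n + (h/2)·k1); k3 = f(t_n + h/2, p_n + (h/2)·k2); k4 = f(t_n + h, p_n + h·k3); p_{n+1} = p_n + (h/6)·(k1 + 2k2 + 2k3 + k4).
t=0.000000, p=-2.100000:
  k1 = f(0.000000, -2.100000) = 5.263000
  k2 = f(0.245000, -0.810565) = 3.161221
  k3 = f(0.245000, -1.325501) = 4.000566
  k4 = f(0.490000, -0.139722) = 2.067748
  p ← -2.100000 + (0.49/6)·(k1 + 2k2 + 2k3 + k4) = -0.331564
p(0.49) ≈ -0.3316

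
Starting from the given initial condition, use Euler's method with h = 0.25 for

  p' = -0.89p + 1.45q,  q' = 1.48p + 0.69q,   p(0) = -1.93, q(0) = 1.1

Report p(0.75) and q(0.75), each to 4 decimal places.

Euler on (p,q): p_{n+1} = p_n + h·p', q_{n+1} = q_n + h·q'.
0.000000: (-1.930000, 1.100000); f=(3.312700, -2.097400) → (-1.101825, 0.575650)
0.250000: (-1.101825, 0.575650); f=(1.815317, -1.233502) → (-0.647996, 0.267274)
0.500000: (-0.647996, 0.267274); f=(0.964264, -0.774614) → (-0.406930, 0.073621)
(p(0.75), q(0.75)) ≈ (-0.4069, 0.0736)

-0.4069, 0.0736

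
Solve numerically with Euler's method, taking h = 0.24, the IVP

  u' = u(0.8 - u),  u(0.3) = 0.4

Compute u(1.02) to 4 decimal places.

0.5134

Euler: u_{n+1} = u_n + h·f(t_n, u_n).
t=0.300000, u=0.400000: f=0.160000 → u ← 0.400000 + 0.24·0.160000 = 0.438400
t=0.540000, u=0.438400: f=0.158525 → u ← 0.438400 + 0.24·0.158525 = 0.476446
t=0.780000, u=0.476446: f=0.154156 → u ← 0.476446 + 0.24·0.154156 = 0.513444
u(1.02) ≈ 0.5134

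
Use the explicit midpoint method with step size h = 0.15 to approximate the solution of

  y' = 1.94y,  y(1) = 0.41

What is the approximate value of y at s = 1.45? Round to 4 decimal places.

Midpoint: k1 = f(s_n, y_n); k2 = f(s_n + h/2, y_n + (h/2)·k1); y_{n+1} = y_n + h·k2.
s=1.000000, y=0.410000:
  k1 = f(1.000000, 0.410000) = 0.795400
  k2 = f(1.075000, 0.469655) = 0.911131
  y ← 0.410000 + 0.15·0.911131 = 0.546670
s=1.150000, y=0.546670:
  k1 = f(1.150000, 0.546670) = 1.060539
  k2 = f(1.225000, 0.626210) = 1.214847
  y ← 0.546670 + 0.15·1.214847 = 0.728897
s=1.300000, y=0.728897:
  k1 = f(1.300000, 0.728897) = 1.414060
  k2 = f(1.375000, 0.834951) = 1.619805
  y ← 0.728897 + 0.15·1.619805 = 0.971868
y(1.45) ≈ 0.9719

0.9719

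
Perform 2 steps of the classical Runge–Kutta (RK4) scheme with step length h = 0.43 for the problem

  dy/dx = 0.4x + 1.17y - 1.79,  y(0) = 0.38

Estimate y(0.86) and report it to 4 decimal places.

RK4: k1 = f(x_n, y_n); k2 = f(x_n + h/2, y_n + (h/2)·k1); k3 = f(x_n + h/2, y_n + (h/2)·k2); k4 = f(x_n + h, y_n + h·k3); y_{n+1} = y_n + (h/6)·(k1 + 2k2 + 2k3 + k4).
x=0.000000, y=0.380000:
  k1 = f(0.000000, 0.380000) = -1.345400
  k2 = f(0.215000, 0.090739) = -1.597835
  k3 = f(0.215000, 0.036465) = -1.661335
  k4 = f(0.430000, -0.334374) = -2.009218
  y ← 0.380000 + (0.43/6)·(k1 + 2k2 + 2k3 + k4) = -0.327562
x=0.430000, y=-0.327562:
  k1 = f(0.430000, -0.327562) = -2.001248
  k2 = f(0.645000, -0.757830) = -2.418662
  k3 = f(0.645000, -0.847574) = -2.523662
  k4 = f(0.860000, -1.412737) = -3.098902
  y ← -0.327562 + (0.43/6)·(k1 + 2k2 + 2k3 + k4) = -1.401473
y(0.86) ≈ -1.4015

-1.4015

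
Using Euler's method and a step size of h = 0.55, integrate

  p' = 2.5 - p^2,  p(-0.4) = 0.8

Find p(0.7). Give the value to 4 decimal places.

Euler: p_{n+1} = p_n + h·f(x_n, p_n).
x=-0.400000, p=0.800000: f=1.860000 → p ← 0.800000 + 0.55·1.860000 = 1.823000
x=0.150000, p=1.823000: f=-0.823329 → p ← 1.823000 + 0.55·(-0.823329) = 1.370169
p(0.7) ≈ 1.3702

1.3702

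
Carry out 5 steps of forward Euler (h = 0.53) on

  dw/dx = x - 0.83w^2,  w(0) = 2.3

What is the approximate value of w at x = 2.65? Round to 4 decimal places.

Euler: w_{n+1} = w_n + h·f(x_n, w_n).
x=0.000000, w=2.300000: f=-4.390700 → w ← 2.300000 + 0.53·(-4.390700) = -0.027071
x=0.530000, w=-0.027071: f=0.529392 → w ← -0.027071 + 0.53·0.529392 = 0.253507
x=1.060000, w=0.253507: f=1.006660 → w ← 0.253507 + 0.53·1.006660 = 0.787036
x=1.590000, w=0.787036: f=1.075876 → w ← 0.787036 + 0.53·1.075876 = 1.357251
x=2.120000, w=1.357251: f=0.591033 → w ← 1.357251 + 0.53·0.591033 = 1.670498
w(2.65) ≈ 1.6705

1.6705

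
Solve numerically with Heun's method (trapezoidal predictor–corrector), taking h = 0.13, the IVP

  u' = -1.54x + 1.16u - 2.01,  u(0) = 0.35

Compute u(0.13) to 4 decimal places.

Heun: k1 = f(x_n, u_n); k2 = f(x_n + h, u_n + h·k1); u_{n+1} = u_n + (h/2)·(k1 + k2).
x=0.000000, u=0.350000:
  k1 = f(0.000000, 0.350000) = -1.604000
  k2 = f(0.130000, 0.141480) = -2.046083
  u ← 0.350000 + (0.13/2)·(-1.604000 + (-2.046083)) = 0.112745
u(0.13) ≈ 0.1127

0.1127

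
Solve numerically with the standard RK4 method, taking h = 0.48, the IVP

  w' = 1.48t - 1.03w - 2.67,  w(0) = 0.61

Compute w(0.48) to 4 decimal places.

RK4: k1 = f(t_n, w_n); k2 = f(t_n + h/2, w_n + (h/2)·k1); k3 = f(t_n + h/2, w_n + (h/2)·k2); k4 = f(t_n + h, w_n + h·k3); w_{n+1} = w_n + (h/6)·(k1 + 2k2 + 2k3 + k4).
t=0.000000, w=0.610000:
  k1 = f(0.000000, 0.610000) = -3.298300
  k2 = f(0.240000, -0.181592) = -2.127760
  k3 = f(0.240000, 0.099338) = -2.417118
  k4 = f(0.480000, -0.550216) = -1.392877
  w ← 0.610000 + (0.48/6)·(k1 + 2k2 + 2k3 + k4) = -0.492475
w(0.48) ≈ -0.4925

-0.4925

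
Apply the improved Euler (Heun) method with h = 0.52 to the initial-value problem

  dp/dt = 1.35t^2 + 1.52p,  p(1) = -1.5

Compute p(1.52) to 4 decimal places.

-1.7148

Heun: k1 = f(t_n, p_n); k2 = f(t_n + h, p_n + h·k1); p_{n+1} = p_n + (h/2)·(k1 + k2).
t=1.000000, p=-1.500000:
  k1 = f(1.000000, -1.500000) = -0.930000
  k2 = f(1.520000, -1.983600) = 0.103968
  p ← -1.500000 + (0.52/2)·(-0.930000 + 0.103968) = -1.714768
p(1.52) ≈ -1.7148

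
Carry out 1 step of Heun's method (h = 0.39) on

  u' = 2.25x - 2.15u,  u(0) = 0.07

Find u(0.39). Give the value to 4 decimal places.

Heun: k1 = f(x_n, u_n); k2 = f(x_n + h, u_n + h·k1); u_{n+1} = u_n + (h/2)·(k1 + k2).
x=0.000000, u=0.070000:
  k1 = f(0.000000, 0.070000) = -0.150500
  k2 = f(0.390000, 0.011305) = 0.853194
  u ← 0.070000 + (0.39/2)·(-0.150500 + 0.853194) = 0.207025
u(0.39) ≈ 0.2070

0.2070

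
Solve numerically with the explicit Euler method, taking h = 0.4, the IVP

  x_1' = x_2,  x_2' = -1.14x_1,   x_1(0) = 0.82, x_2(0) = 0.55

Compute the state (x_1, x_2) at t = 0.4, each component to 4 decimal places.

Euler on (x_1,x_2): x_1_{n+1} = x_1_n + h·x_1', x_2_{n+1} = x_2_n + h·x_2'.
0.000000: (0.820000, 0.550000); f=(0.550000, -0.934800) → (1.040000, 0.176080)
(x_1(0.4), x_2(0.4)) ≈ (1.0400, 0.1761)

1.0400, 0.1761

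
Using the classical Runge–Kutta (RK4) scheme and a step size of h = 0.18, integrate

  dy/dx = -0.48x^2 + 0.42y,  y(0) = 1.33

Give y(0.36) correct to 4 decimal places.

RK4: k1 = f(x_n, y_n); k2 = f(x_n + h/2, y_n + (h/2)·k1); k3 = f(x_n + h/2, y_n + (h/2)·k2); k4 = f(x_n + h, y_n + h·k3); y_{n+1} = y_n + (h/6)·(k1 + 2k2 + 2k3 + k4).
x=0.000000, y=1.330000:
  k1 = f(0.000000, 1.330000) = 0.558600
  k2 = f(0.090000, 1.380274) = 0.575827
  k3 = f(0.090000, 1.381824) = 0.576478
  k4 = f(0.180000, 1.433766) = 0.586630
  y ← 1.330000 + (0.18/6)·(k1 + 2k2 + 2k3 + k4) = 1.433495
x=0.180000, y=1.433495:
  k1 = f(0.180000, 1.433495) = 0.586516
  k2 = f(0.270000, 1.486282) = 0.589246
  k3 = f(0.270000, 1.486527) = 0.589349
  k4 = f(0.360000, 1.539578) = 0.584415
  y ← 1.433495 + (0.18/6)·(k1 + 2k2 + 2k3 + k4) = 1.539339
y(0.36) ≈ 1.5393

1.5393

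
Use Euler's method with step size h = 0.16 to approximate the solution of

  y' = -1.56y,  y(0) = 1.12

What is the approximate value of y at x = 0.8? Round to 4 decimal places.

0.2665

Euler: y_{n+1} = y_n + h·f(x_n, y_n).
x=0.000000, y=1.120000: f=-1.747200 → y ← 1.120000 + 0.16·(-1.747200) = 0.840448
x=0.160000, y=0.840448: f=-1.311099 → y ← 0.840448 + 0.16·(-1.311099) = 0.630672
x=0.320000, y=0.630672: f=-0.983849 → y ← 0.630672 + 0.16·(-0.983849) = 0.473256
x=0.480000, y=0.473256: f=-0.738280 → y ← 0.473256 + 0.16·(-0.738280) = 0.355132
x=0.640000, y=0.355132: f=-0.554005 → y ← 0.355132 + 0.16·(-0.554005) = 0.266491
y(0.8) ≈ 0.2665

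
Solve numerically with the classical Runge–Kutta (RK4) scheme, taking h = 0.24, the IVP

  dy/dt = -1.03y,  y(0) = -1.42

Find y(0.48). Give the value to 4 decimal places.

-0.8661

RK4: k1 = f(t_n, y_n); k2 = f(t_n + h/2, y_n + (h/2)·k1); k3 = f(t_n + h/2, y_n + (h/2)·k2); k4 = f(t_n + h, y_n + h·k3); y_{n+1} = y_n + (h/6)·(k1 + 2k2 + 2k3 + k4).
t=0.000000, y=-1.420000:
  k1 = f(0.000000, -1.420000) = 1.462600
  k2 = f(0.120000, -1.244488) = 1.281823
  k3 = f(0.120000, -1.266181) = 1.304167
  k4 = f(0.240000, -1.107000) = 1.140210
  y ← -1.420000 + (0.24/6)·(k1 + 2k2 + 2k3 + k4) = -1.109008
t=0.240000, y=-1.109008:
  k1 = f(0.240000, -1.109008) = 1.142279
  k2 = f(0.360000, -0.971935) = 1.001093
  k3 = f(0.360000, -0.988877) = 1.018544
  k4 = f(0.480000, -0.864558) = 0.890495
  y ← -1.109008 + (0.24/6)·(k1 + 2k2 + 2k3 + k4) = -0.866127
y(0.48) ≈ -0.8661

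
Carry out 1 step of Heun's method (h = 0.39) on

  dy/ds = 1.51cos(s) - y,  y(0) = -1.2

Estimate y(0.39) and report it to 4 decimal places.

-0.3713

Heun: k1 = f(s_n, y_n); k2 = f(s_n + h, y_n + h·k1); y_{n+1} = y_n + (h/2)·(k1 + k2).
s=0.000000, y=-1.200000:
  k1 = f(0.000000, -1.200000) = 2.710000
  k2 = f(0.390000, -0.143100) = 1.539713
  y ← -1.200000 + (0.39/2)·(2.710000 + 1.539713) = -0.371306
y(0.39) ≈ -0.3713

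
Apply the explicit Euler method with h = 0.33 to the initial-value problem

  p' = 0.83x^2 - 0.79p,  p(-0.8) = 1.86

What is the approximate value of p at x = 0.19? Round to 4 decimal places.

0.8975

Euler: p_{n+1} = p_n + h·f(x_n, p_n).
x=-0.800000, p=1.860000: f=-0.938200 → p ← 1.860000 + 0.33·(-0.938200) = 1.550394
x=-0.470000, p=1.550394: f=-1.041464 → p ← 1.550394 + 0.33·(-1.041464) = 1.206711
x=-0.140000, p=1.206711: f=-0.937034 → p ← 1.206711 + 0.33·(-0.937034) = 0.897490
p(0.19) ≈ 0.8975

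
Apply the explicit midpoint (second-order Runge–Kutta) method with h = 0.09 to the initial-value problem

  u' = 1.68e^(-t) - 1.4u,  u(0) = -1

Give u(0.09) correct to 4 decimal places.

-0.7469

Midpoint: k1 = f(t_n, u_n); k2 = f(t_n + h/2, u_n + (h/2)·k1); u_{n+1} = u_n + h·k2.
t=0.000000, u=-1.000000:
  k1 = f(0.000000, -1.000000) = 3.080000
  k2 = f(0.045000, -0.861400) = 2.812036
  u ← -1.000000 + 0.09·2.812036 = -0.746917
u(0.09) ≈ -0.7469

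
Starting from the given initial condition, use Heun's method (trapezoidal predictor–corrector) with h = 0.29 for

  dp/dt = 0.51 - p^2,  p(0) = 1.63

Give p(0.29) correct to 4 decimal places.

1.2455

Heun: k1 = f(t_n, p_n); k2 = f(t_n + h, p_n + h·k1); p_{n+1} = p_n + (h/2)·(k1 + k2).
t=0.000000, p=1.630000:
  k1 = f(0.000000, 1.630000) = -2.146900
  k2 = f(0.290000, 1.007399) = -0.504853
  p ← 1.630000 + (0.29/2)·(-2.146900 + (-0.504853)) = 1.245496
p(0.29) ≈ 1.2455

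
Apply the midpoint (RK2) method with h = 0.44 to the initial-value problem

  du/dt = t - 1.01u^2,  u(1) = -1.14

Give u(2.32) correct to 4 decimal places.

-0.9622

Midpoint: k1 = f(t_n, u_n); k2 = f(t_n + h/2, u_n + (h/2)·k1); u_{n+1} = u_n + h·k2.
t=1.000000, u=-1.140000:
  k1 = f(1.000000, -1.140000) = -0.312596
  k2 = f(1.220000, -1.208771) = -0.255739
  u ← -1.140000 + 0.44·(-0.255739) = -1.252525
t=1.440000, u=-1.252525:
  k1 = f(1.440000, -1.252525) = -0.144507
  k2 = f(1.660000, -1.284317) = -0.005964
  u ← -1.252525 + 0.44·(-0.005964) = -1.255149
t=1.880000, u=-1.255149:
  k1 = f(1.880000, -1.255149) = 0.288846
  k2 = f(2.100000, -1.191603) = 0.665883
  u ← -1.255149 + 0.44·0.665883 = -0.962161
u(2.32) ≈ -0.9622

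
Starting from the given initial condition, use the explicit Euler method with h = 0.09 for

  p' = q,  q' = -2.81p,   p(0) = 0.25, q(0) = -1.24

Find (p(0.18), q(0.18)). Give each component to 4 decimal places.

Euler on (p,q): p_{n+1} = p_n + h·p', q_{n+1} = q_n + h·q'.
0.000000: (0.250000, -1.240000); f=(-1.240000, -0.702500) → (0.138400, -1.303225)
0.090000: (0.138400, -1.303225); f=(-1.303225, -0.388904) → (0.021110, -1.338226)
(p(0.18), q(0.18)) ≈ (0.0211, -1.3382)

0.0211, -1.3382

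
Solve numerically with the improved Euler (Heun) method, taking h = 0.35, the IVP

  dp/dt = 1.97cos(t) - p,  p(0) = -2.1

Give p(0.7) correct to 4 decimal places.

-0.1984

Heun: k1 = f(t_n, p_n); k2 = f(t_n + h, p_n + h·k1); p_{n+1} = p_n + (h/2)·(k1 + k2).
t=0.000000, p=-2.100000:
  k1 = f(0.000000, -2.100000) = 4.070000
  k2 = f(0.350000, -0.675500) = 2.526064
  p ← -2.100000 + (0.35/2)·(4.070000 + 2.526064) = -0.945689
t=0.350000, p=-0.945689:
  k1 = f(0.350000, -0.945689) = 2.796253
  k2 = f(0.700000, 0.033000) = 1.473739
  p ← -0.945689 + (0.35/2)·(2.796253 + 1.473739) = -0.198440
p(0.7) ≈ -0.1984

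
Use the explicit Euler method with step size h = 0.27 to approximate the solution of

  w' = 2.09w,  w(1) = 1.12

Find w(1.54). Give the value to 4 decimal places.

2.7407

Euler: w_{n+1} = w_n + h·f(x_n, w_n).
x=1.000000, w=1.120000: f=2.340800 → w ← 1.120000 + 0.27·2.340800 = 1.752016
x=1.270000, w=1.752016: f=3.661713 → w ← 1.752016 + 0.27·3.661713 = 2.740679
w(1.54) ≈ 2.7407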